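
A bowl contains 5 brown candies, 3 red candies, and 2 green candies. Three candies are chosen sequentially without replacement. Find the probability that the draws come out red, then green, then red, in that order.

Chain rule:
P = 3/10 × 2/9 × 2/8 = 12/720 = 1/60.

1/60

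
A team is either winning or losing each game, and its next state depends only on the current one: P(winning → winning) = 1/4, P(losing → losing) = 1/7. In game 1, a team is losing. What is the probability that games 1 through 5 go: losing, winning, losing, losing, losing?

9/686

Game 1 is given. For each transition, use the conditional probability from the current state:
P(winning | losing) = 6/7; P(losing | winning) = 3/4; P(losing | losing) = 1/7; P(losing | losing) = 1/7.
P = 6/7 × 3/4 × 1/7 × 1/7 = 18/1372 = 9/686.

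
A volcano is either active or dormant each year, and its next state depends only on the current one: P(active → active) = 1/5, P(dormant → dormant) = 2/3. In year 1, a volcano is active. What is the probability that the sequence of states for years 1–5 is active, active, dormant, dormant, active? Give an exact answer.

Year 1 is given. For each transition, use the conditional probability from the current state:
P(active | active) = 1/5; P(dormant | active) = 4/5; P(dormant | dormant) = 2/3; P(active | dormant) = 1/3.
P = 1/5 × 4/5 × 2/3 × 1/3 = 8/225.

8/225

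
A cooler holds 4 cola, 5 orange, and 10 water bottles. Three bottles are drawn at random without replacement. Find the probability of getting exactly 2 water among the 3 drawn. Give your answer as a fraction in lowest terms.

135/323

One ordering (water drawn first) has probability 10/19 × 9/18 × 9/17 = 810/5814 = 45/323.
There are C(3,2) = 3 such orderings, each equally likely, so P = 3 × 45/323 = 135/323.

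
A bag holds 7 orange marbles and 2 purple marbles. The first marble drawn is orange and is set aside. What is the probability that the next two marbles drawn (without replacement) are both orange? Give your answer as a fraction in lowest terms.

After the first draw, 6 of the remaining 8 marbles are orange.
P = 6/8 × 5/7 = 30/56 = 15/28.

15/28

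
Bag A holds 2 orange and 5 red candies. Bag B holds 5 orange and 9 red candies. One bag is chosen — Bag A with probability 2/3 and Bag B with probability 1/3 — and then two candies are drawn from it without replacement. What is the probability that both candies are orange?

From Bag A: P(both orange) = (2/7)(1/6) = 1/21.
From Bag B: P(both orange) = (5/14)(4/13) = 10/91.
Total probability = (2/3)(1/21) + (1/3)(10/91) = 8/117.

8/117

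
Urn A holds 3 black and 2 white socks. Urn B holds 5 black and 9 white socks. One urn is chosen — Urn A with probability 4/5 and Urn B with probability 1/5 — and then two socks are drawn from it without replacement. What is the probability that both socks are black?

596/2275

From Urn A: P(both black) = (3/5)(2/4) = 3/10.
From Urn B: P(both black) = (5/14)(4/13) = 10/91.
Total probability = (4/5)(3/10) + (1/5)(10/91) = 596/2275.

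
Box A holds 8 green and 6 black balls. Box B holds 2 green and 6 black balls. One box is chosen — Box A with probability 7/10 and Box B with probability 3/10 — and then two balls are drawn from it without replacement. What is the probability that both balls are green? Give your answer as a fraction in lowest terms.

823/3640

From Box A: P(both green) = (8/14)(7/13) = 4/13.
From Box B: P(both green) = (2/8)(1/7) = 1/28.
Total probability = (7/10)(4/13) + (3/10)(1/28) = 823/3640.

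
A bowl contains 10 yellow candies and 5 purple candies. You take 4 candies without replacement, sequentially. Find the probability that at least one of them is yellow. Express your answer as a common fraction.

P(no yellow) = 5/15 × 4/14 × 3/13 × 2/12 = 120/32760 = 1/273.
P(at least one) = 1 − 1/273 = 272/273.

272/273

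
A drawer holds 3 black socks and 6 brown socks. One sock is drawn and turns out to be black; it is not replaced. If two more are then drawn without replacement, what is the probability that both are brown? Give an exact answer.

With the first sock removed, 6 brown remain out of 8.
P = 6/8 × 5/7 = 30/56 = 15/28.

15/28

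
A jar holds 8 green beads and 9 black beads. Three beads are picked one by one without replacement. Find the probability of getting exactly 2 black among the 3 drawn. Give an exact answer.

36/85

One ordering (black drawn first) has probability 9/17 × 8/16 × 8/15 = 576/4080 = 12/85.
There are C(3,2) = 3 such orderings, each equally likely, so P = 3 × 12/85 = 36/85.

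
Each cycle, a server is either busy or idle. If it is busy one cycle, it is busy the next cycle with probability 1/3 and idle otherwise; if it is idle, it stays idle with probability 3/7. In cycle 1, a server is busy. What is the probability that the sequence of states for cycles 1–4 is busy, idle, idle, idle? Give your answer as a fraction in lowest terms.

Cycle 1 is given. For each transition, use the conditional probability from the current state:
P(idle | busy) = 2/3; P(idle | idle) = 3/7; P(idle | idle) = 3/7.
P = 2/3 × 3/7 × 3/7 = 18/147 = 6/49.

6/49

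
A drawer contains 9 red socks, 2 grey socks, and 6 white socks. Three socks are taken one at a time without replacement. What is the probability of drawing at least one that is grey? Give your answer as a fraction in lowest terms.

45/136

P(no grey) = 15/17 × 14/16 × 13/15 = 2730/4080 = 91/136.
P(at least one) = 1 − 91/136 = 45/136.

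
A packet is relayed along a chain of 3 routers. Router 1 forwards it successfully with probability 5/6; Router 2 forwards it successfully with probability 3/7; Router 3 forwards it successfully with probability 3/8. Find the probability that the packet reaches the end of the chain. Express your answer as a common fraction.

Each stage is reached only if all earlier stages succeed, so
P = 5/6 × 3/7 × 3/8 = 45/336 = 15/112.

15/112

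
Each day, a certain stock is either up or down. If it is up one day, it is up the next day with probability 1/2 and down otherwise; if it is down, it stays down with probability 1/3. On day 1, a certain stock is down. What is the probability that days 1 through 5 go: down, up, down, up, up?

1/9

Day 1 is given. For each transition, use the conditional probability from the current state:
P(up | down) = 2/3; P(down | up) = 1/2; P(up | down) = 2/3; P(up | up) = 1/2.
P = 2/3 × 1/2 × 2/3 × 1/2 = 4/36 = 1/9.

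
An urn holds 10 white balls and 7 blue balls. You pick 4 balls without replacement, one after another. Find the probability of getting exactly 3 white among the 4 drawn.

6/17

One ordering (white drawn first) has probability 10/17 × 9/16 × 8/15 × 7/14 = 5040/57120 = 3/34.
There are C(4,3) = 4 such orderings, each equally likely, so P = 4 × 3/34 = 6/17.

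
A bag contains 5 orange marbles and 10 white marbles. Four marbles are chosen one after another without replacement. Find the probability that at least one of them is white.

272/273

P(no white) = 5/15 × 4/14 × 3/13 × 2/12 = 120/32760 = 1/273.
P(at least one) = 1 − 1/273 = 272/273.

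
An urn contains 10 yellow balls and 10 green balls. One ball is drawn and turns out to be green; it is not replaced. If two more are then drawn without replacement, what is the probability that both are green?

After the first draw, 9 of the remaining 19 balls are green.
P = 9/19 × 8/18 = 72/342 = 4/19.

4/19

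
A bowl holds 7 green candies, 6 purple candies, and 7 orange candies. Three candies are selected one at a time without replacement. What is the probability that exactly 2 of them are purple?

7/38

One ordering (purple drawn first) has probability 6/20 × 5/19 × 14/18 = 420/6840 = 7/114.
There are C(3,2) = 3 such orderings, each equally likely, so P = 3 × 7/114 = 7/38.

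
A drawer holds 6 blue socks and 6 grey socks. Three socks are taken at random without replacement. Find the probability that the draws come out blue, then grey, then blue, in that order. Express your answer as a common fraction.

Multiply the probability of each draw given the previous ones:
P = 6/12 × 6/11 × 5/10 = 180/1320 = 3/22.

3/22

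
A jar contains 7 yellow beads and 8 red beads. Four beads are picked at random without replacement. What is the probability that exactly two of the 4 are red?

One ordering (red drawn first) has probability 8/15 × 7/14 × 7/13 × 6/12 = 2352/32760 = 14/195.
There are C(4,2) = 6 such orderings, each equally likely, so P = 6 × 14/195 = 28/65.

28/65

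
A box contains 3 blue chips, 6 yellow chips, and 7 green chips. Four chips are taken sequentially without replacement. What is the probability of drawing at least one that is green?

121/130

P(no green) = 9/16 × 8/15 × 7/14 × 6/13 = 3024/43680 = 9/130.
P(at least one) = 1 − 9/130 = 121/130.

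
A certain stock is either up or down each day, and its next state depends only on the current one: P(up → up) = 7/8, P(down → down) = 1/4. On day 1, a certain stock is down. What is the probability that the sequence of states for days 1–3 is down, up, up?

21/32

Day 1 is given. For each transition, use the conditional probability from the current state:
P(up | down) = 3/4; P(up | up) = 7/8.
P = 3/4 × 7/8 = 21/32.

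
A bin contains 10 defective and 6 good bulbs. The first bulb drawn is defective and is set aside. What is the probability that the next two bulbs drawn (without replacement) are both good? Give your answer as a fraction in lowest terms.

With the first bulb removed, 6 good remain out of 15.
P = 6/15 × 5/14 = 30/210 = 1/7.

1/7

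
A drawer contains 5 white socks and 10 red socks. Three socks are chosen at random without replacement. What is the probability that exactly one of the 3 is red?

One ordering (red drawn first) has probability 10/15 × 5/14 × 4/13 = 200/2730 = 20/273.
There are C(3,1) = 3 such orderings, each equally likely, so P = 3 × 20/273 = 20/91.

20/91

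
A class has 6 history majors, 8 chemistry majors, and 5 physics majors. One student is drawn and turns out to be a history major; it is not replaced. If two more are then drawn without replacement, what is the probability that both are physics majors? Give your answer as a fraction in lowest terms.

After the first draw, 5 of the remaining 18 students are physics majors.
P = 5/18 × 4/17 = 20/306 = 10/153.

10/153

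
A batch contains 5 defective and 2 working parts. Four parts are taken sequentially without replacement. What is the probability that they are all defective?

1/7

P(all defective) = 5/7 × 4/6 × 3/5 × 2/4 = 120/840 = 1/7.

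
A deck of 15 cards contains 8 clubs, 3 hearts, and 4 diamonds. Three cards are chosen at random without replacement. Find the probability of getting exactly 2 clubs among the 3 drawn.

28/65

One ordering (clubs drawn first) has probability 8/15 × 7/14 × 7/13 = 392/2730 = 28/195.
There are C(3,2) = 3 such orderings, each equally likely, so P = 3 × 28/195 = 28/65.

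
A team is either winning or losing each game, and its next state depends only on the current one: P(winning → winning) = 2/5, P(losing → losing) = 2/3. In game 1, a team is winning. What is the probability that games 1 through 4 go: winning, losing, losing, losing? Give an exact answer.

Game 1 is given. For each transition, use the conditional probability from the current state:
P(losing | winning) = 3/5; P(losing | losing) = 2/3; P(losing | losing) = 2/3.
P = 3/5 × 2/3 × 2/3 = 12/45 = 4/15.

4/15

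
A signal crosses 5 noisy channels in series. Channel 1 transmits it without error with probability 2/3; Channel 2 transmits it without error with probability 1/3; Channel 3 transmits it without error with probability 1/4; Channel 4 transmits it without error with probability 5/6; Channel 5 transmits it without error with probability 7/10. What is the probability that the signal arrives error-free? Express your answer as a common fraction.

7/216

Each stage is reached only if all earlier stages succeed, so
P = 2/3 × 1/3 × 1/4 × 5/6 × 7/10 = 70/2160 = 7/216.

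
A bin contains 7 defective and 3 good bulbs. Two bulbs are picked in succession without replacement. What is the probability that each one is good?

P = 3/10 × 2/9 = 6/90 = 1/15.

1/15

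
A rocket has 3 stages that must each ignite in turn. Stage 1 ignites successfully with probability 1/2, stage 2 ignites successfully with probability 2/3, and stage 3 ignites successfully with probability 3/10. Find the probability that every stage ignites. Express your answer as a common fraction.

1/10

The events are sequential, so multiply the conditional probabilities:
P = 1/2 × 2/3 × 3/10 = 6/60 = 1/10.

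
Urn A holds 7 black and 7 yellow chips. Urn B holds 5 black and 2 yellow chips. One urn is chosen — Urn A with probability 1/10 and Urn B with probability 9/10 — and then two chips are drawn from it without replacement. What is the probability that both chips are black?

From Urn A: P(both black) = (7/14)(6/13) = 3/13.
From Urn B: P(both black) = (5/7)(4/6) = 10/21.
Total probability = (1/10)(3/13) + (9/10)(10/21) = 411/910.

411/910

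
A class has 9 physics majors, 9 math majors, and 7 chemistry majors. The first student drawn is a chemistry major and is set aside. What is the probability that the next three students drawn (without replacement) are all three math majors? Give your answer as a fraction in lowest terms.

With the first student removed, 9 math majors remain out of 24.
P = 9/24 × 8/23 × 7/22 = 504/12144 = 21/506.

21/506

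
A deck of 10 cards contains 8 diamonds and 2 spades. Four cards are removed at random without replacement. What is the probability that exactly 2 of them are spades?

2/15

One ordering (spades drawn first) has probability 2/10 × 1/9 × 8/8 × 7/7 = 112/5040 = 1/45.
There are C(4,2) = 6 such orderings, each equally likely, so P = 6 × 1/45 = 2/15.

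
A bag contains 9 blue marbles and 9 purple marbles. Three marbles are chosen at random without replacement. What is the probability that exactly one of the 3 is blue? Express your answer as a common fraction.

27/68

One ordering (blue drawn first) has probability 9/18 × 9/17 × 8/16 = 648/4896 = 9/68.
There are C(3,1) = 3 such orderings, each equally likely, so P = 3 × 9/68 = 27/68.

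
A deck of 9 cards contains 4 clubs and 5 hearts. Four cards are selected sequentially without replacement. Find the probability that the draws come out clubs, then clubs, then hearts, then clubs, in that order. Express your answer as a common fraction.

5/126

Multiply the probability of each draw given the previous ones:
P = 4/9 × 3/8 × 5/7 × 2/6 = 120/3024 = 5/126.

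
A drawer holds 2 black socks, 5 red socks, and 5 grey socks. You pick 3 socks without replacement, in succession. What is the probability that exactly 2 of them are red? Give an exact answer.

One ordering (red drawn first) has probability 5/12 × 4/11 × 7/10 = 140/1320 = 7/66.
There are C(3,2) = 3 such orderings, each equally likely, so P = 3 × 7/66 = 7/22.

7/22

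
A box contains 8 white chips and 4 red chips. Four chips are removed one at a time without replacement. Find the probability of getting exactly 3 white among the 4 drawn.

224/495

One ordering (white drawn first) has probability 8/12 × 7/11 × 6/10 × 4/9 = 1344/11880 = 56/495.
There are C(4,3) = 4 such orderings, each equally likely, so P = 4 × 56/495 = 224/495.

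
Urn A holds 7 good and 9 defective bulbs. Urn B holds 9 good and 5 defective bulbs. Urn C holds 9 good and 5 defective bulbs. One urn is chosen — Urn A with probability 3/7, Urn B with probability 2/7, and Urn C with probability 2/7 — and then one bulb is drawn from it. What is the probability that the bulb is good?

435/784

From Urn A: P(good) = 7/16.
From Urn B: P(good) = 9/14.
From Urn C: P(good) = 9/14.
Total probability = (3/7)(7/16) + (2/7)(9/14) + (2/7)(9/14) = 435/784.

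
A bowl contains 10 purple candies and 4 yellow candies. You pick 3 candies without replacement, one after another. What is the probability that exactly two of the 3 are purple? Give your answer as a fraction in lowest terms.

One ordering (purple drawn first) has probability 10/14 × 9/13 × 4/12 = 360/2184 = 15/91.
There are C(3,2) = 3 such orderings, each equally likely, so P = 3 × 15/91 = 45/91.

45/91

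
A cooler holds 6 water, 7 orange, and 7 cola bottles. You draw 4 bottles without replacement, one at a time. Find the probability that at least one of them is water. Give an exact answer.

3844/4845

P(no water) = 14/20 × 13/19 × 12/18 × 11/17 = 24024/116280 = 1001/4845.
P(at least one) = 1 − 1001/4845 = 3844/4845.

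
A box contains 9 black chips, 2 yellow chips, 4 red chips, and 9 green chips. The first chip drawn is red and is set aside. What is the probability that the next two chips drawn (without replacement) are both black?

36/253

After the first draw, 9 of the remaining 23 chips are black.
P = 9/23 × 8/22 = 72/506 = 36/253.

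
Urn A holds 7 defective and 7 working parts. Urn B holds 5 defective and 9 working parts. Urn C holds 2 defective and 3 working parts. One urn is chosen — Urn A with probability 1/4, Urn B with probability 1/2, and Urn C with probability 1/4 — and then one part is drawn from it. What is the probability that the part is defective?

113/280

From Urn A: P(defective) = 7/14.
From Urn B: P(defective) = 5/14.
From Urn C: P(defective) = 2/5.
Total probability = (1/4)(7/14) + (1/2)(5/14) + (1/4)(2/5) = 113/280.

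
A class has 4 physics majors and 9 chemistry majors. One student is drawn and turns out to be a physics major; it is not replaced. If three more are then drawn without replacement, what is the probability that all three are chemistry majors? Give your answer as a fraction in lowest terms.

21/55

After the first draw, 9 of the remaining 12 students are chemistry majors.
P = 9/12 × 8/11 × 7/10 = 504/1320 = 21/55.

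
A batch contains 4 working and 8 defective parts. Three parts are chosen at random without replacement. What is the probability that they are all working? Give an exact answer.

P = 4/12 × 3/11 × 2/10 = 24/1320 = 1/55.

1/55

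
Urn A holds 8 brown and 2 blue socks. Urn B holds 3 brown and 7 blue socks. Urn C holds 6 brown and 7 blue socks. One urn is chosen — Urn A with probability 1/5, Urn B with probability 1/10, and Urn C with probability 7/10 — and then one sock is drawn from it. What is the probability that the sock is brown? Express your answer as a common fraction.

From Urn A: P(brown) = 8/10.
From Urn B: P(brown) = 3/10.
From Urn C: P(brown) = 6/13.
Total probability = (1/5)(8/10) + (1/10)(3/10) + (7/10)(6/13) = 667/1300.

667/1300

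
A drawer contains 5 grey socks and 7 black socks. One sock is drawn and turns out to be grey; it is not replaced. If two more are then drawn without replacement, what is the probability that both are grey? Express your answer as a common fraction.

6/55

After the first draw, 4 of the remaining 11 socks are grey.
P = 4/11 × 3/10 = 12/110 = 6/55.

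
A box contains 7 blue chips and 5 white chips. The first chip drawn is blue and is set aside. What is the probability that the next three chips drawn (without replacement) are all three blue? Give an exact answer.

With the first chip removed, 6 blue remain out of 11.
P = 6/11 × 5/10 × 4/9 = 120/990 = 4/33.

4/33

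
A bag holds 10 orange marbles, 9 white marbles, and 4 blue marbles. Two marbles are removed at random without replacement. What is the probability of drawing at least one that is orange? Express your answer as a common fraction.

175/253

P(no orange) = 13/23 × 12/22 = 156/506 = 78/253.
P(at least one) = 1 − 78/253 = 175/253.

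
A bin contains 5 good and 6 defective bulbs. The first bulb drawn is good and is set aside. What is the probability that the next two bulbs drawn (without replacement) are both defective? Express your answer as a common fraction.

1/3

With the first bulb removed, 6 defective remain out of 10.
P = 6/10 × 5/9 = 30/90 = 1/3.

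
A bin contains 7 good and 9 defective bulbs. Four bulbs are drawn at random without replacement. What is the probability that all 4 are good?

1/52

P(all good) = 7/16 × 6/15 × 5/14 × 4/13 = 840/43680 = 1/52.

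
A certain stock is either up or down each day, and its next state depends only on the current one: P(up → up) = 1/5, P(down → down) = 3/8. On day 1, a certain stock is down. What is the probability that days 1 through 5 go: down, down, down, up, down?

9/128

Day 1 is given. For each transition, use the conditional probability from the current state:
P(down | down) = 3/8; P(down | down) = 3/8; P(up | down) = 5/8; P(down | up) = 4/5.
P = 3/8 × 3/8 × 5/8 × 4/5 = 180/2560 = 9/128.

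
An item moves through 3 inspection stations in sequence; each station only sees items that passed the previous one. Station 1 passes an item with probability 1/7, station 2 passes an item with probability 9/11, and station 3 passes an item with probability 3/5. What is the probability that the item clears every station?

27/385

The events are sequential, so multiply the conditional probabilities:
P = 1/7 × 9/11 × 3/5 = 27/385.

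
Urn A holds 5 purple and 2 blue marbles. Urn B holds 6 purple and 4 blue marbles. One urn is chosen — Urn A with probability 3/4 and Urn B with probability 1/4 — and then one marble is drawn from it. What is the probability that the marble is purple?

From Urn A: P(purple) = 5/7.
From Urn B: P(purple) = 6/10.
Total probability = (3/4)(5/7) + (1/4)(6/10) = 24/35.

24/35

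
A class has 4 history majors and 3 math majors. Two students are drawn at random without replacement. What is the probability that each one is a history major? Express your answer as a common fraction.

P = 4/7 × 3/6 = 12/42 = 2/7.

2/7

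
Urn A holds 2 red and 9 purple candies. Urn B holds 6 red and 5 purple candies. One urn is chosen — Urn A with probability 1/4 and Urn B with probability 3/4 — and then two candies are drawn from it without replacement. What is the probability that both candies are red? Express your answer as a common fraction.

From Urn A: P(both red) = (2/11)(1/10) = 1/55.
From Urn B: P(both red) = (6/11)(5/10) = 3/11.
Total probability = (1/4)(1/55) + (3/4)(3/11) = 23/110.

23/110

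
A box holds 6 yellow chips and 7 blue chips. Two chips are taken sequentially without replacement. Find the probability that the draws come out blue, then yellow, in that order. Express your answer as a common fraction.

7/26

Multiply the probability of each draw given the previous ones:
P = 7/13 × 6/12 = 42/156 = 7/26.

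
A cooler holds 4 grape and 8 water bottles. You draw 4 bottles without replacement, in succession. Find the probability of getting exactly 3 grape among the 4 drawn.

One ordering (grape drawn first) has probability 4/12 × 3/11 × 2/10 × 8/9 = 192/11880 = 8/495.
There are C(4,3) = 4 such orderings, each equally likely, so P = 4 × 8/495 = 32/495.

32/495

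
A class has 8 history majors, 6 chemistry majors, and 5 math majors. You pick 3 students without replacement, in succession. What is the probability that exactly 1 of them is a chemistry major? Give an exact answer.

156/323

One ordering (a chemistry major drawn first) has probability 6/19 × 13/18 × 12/17 = 936/5814 = 52/323.
There are C(3,1) = 3 such orderings, each equally likely, so P = 3 × 52/323 = 156/323.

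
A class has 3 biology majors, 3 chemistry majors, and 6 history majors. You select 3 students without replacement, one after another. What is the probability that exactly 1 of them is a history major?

One ordering (a history major drawn first) has probability 6/12 × 6/11 × 5/10 = 180/1320 = 3/22.
There are C(3,1) = 3 such orderings, each equally likely, so P = 3 × 3/22 = 9/22.

9/22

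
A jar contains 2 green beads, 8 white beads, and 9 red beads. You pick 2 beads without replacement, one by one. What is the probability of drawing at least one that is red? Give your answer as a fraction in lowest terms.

14/19

P(no red) = 10/19 × 9/18 = 90/342 = 5/19.
P(at least one) = 1 − 5/19 = 14/19.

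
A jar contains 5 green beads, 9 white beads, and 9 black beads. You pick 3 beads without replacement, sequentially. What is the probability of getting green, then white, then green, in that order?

30/1771

Each draw changes the counts, so multiply the conditional probabilities along the sequence:
P = 5/23 × 9/22 × 4/21 = 180/10626 = 30/1771.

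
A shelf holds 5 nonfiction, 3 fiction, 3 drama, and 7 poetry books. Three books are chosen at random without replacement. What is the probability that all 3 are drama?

P = 3/18 × 2/17 × 1/16 = 6/4896 = 1/816.

1/816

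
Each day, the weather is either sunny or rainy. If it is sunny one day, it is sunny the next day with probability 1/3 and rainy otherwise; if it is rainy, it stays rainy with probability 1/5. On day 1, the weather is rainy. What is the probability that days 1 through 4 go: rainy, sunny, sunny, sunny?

Day 1 is given. For each transition, use the conditional probability from the current state:
P(sunny | rainy) = 4/5; P(sunny | sunny) = 1/3; P(sunny | sunny) = 1/3.
P = 4/5 × 1/3 × 1/3 = 4/45.

4/45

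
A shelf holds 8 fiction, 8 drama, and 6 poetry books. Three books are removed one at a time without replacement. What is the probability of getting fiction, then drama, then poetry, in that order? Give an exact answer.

Multiply the probability of each draw given the previous ones:
P = 8/22 × 8/21 × 6/20 = 384/9240 = 16/385.

16/385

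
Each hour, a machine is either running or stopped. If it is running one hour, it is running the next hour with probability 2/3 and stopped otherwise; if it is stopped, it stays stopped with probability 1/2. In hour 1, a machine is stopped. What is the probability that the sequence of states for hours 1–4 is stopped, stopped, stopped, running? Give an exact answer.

1/8

Hour 1 is given. For each transition, use the conditional probability from the current state:
P(stopped | stopped) = 1/2; P(stopped | stopped) = 1/2; P(running | stopped) = 1/2.
P = 1/2 × 1/2 × 1/2 = 1/8.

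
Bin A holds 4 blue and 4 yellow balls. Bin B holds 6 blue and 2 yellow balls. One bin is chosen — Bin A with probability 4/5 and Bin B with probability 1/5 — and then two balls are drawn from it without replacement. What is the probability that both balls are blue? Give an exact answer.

From Bin A: P(both blue) = (4/8)(3/7) = 3/14.
From Bin B: P(both blue) = (6/8)(5/7) = 15/28.
Total probability = (4/5)(3/14) + (1/5)(15/28) = 39/140.

39/140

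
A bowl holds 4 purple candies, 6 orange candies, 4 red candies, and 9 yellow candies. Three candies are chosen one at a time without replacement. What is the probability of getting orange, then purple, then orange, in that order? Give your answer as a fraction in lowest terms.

Multiply the probability of each draw given the previous ones:
P = 6/23 × 4/22 × 5/21 = 120/10626 = 20/1771.

20/1771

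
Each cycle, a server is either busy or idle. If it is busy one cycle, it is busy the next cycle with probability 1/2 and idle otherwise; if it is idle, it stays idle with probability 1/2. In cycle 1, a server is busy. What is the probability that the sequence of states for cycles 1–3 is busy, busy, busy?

Cycle 1 is given. For each transition, use the conditional probability from the current state:
P(busy | busy) = 1/2; P(busy | busy) = 1/2.
P = 1/2 × 1/2 = 1/4.

1/4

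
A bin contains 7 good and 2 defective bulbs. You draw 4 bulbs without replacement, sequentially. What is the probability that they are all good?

5/18

P = 7/9 × 6/8 × 5/7 × 4/6 = 840/3024 = 5/18.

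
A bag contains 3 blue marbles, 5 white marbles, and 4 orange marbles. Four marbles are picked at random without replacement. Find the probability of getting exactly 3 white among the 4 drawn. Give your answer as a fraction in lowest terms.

14/99

One ordering (white drawn first) has probability 5/12 × 4/11 × 3/10 × 7/9 = 420/11880 = 7/198.
There are C(4,3) = 4 such orderings, each equally likely, so P = 4 × 7/198 = 14/99.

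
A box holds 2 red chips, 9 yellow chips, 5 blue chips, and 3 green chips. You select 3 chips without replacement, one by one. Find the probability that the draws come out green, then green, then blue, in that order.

Chain rule:
P = 3/19 × 2/18 × 5/17 = 30/5814 = 5/969.

5/969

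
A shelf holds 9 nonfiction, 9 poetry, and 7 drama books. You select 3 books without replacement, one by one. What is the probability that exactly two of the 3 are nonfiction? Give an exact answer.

144/575

One ordering (nonfiction drawn first) has probability 9/25 × 8/24 × 16/23 = 1152/13800 = 48/575.
There are C(3,2) = 3 such orderings, each equally likely, so P = 3 × 48/575 = 144/575.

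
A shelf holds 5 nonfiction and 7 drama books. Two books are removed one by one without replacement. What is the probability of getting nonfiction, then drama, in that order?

35/132

Multiply the probability of each draw given the previous ones:
P = 5/12 × 7/11 = 35/132.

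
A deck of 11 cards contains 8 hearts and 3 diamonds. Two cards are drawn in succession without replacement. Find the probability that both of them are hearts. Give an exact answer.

P(all hearts) = 8/11 × 7/10 = 56/110 = 28/55.

28/55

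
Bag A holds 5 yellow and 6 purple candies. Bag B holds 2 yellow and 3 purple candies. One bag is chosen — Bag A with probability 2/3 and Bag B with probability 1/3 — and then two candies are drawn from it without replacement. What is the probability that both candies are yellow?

17/110

From Bag A: P(both yellow) = (5/11)(4/10) = 2/11.
From Bag B: P(both yellow) = (2/5)(1/4) = 1/10.
Total probability = (2/3)(2/11) + (1/3)(1/10) = 17/110.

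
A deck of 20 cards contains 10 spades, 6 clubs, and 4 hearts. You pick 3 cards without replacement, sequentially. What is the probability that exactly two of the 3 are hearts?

One ordering (hearts drawn first) has probability 4/20 × 3/19 × 16/18 = 192/6840 = 8/285.
There are C(3,2) = 3 such orderings, each equally likely, so P = 3 × 8/285 = 8/95.

8/95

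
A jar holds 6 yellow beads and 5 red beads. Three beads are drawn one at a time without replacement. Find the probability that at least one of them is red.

29/33

P(no red) = 6/11 × 5/10 × 4/9 = 120/990 = 4/33.
P(at least one) = 1 − 4/33 = 29/33.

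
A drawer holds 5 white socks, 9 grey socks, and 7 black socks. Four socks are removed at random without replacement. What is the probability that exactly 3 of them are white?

One ordering (white drawn first) has probability 5/21 × 4/20 × 3/19 × 16/18 = 960/143640 = 8/1197.
There are C(4,3) = 4 such orderings, each equally likely, so P = 4 × 8/1197 = 32/1197.

32/1197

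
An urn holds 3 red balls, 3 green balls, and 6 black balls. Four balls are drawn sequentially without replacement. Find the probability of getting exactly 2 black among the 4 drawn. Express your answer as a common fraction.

5/11

One ordering (black drawn first) has probability 6/12 × 5/11 × 6/10 × 5/9 = 900/11880 = 5/66.
There are C(4,2) = 6 such orderings, each equally likely, so P = 6 × 5/66 = 5/11.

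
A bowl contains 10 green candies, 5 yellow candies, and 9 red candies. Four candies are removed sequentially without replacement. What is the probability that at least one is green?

125/138

P(no green) = 14/24 × 13/23 × 12/22 × 11/21 = 24024/255024 = 13/138.
P(at least one) = 1 − 13/138 = 125/138.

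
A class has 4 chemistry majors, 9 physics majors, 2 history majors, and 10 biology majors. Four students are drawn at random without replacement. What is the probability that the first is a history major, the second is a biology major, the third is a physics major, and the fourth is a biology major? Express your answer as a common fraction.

Each draw changes the counts, so multiply the conditional probabilities along the sequence:
P = 2/25 × 10/24 × 9/23 × 9/22 = 1620/303600 = 27/5060.

27/5060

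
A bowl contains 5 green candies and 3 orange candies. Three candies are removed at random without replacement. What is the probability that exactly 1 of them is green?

One ordering (green drawn first) has probability 5/8 × 3/7 × 2/6 = 30/336 = 5/56.
There are C(3,1) = 3 such orderings, each equally likely, so P = 3 × 5/56 = 15/56.

15/56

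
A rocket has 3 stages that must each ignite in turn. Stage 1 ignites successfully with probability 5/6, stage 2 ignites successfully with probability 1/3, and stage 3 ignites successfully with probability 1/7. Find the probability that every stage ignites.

Multiplying along the chain,
P = 5/6 × 1/3 × 1/7 = 5/126.

5/126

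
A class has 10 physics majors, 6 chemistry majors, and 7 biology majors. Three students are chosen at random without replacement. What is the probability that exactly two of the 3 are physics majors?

One ordering (physics majors drawn first) has probability 10/23 × 9/22 × 13/21 = 1170/10626 = 195/1771.
There are C(3,2) = 3 such orderings, each equally likely, so P = 3 × 195/1771 = 585/1771.

585/1771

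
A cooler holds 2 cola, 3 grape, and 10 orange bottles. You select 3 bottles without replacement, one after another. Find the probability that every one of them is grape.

1/455

P(all grape) = 3/15 × 2/14 × 1/13 = 6/2730 = 1/455.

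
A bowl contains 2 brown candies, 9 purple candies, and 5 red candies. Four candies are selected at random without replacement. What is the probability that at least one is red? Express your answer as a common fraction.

149/182

P(no red) = 11/16 × 10/15 × 9/14 × 8/13 = 7920/43680 = 33/182.
P(at least one) = 1 − 33/182 = 149/182.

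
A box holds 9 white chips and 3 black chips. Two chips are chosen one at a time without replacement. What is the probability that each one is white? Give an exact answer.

P = 9/12 × 8/11 = 72/132 = 6/11.

6/11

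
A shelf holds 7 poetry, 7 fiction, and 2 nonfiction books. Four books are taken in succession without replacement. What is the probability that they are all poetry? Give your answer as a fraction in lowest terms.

P(every draw is poetry) = 7/16 × 6/15 × 5/14 × 4/13 = 840/43680 = 1/52.

1/52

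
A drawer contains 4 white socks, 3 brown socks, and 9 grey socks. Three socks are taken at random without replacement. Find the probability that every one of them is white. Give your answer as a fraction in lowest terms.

1/140

P = 4/16 × 3/15 × 2/14 = 24/3360 = 1/140.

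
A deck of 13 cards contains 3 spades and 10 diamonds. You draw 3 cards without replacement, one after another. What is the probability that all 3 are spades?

P = 3/13 × 2/12 × 1/11 = 6/1716 = 1/286.

1/286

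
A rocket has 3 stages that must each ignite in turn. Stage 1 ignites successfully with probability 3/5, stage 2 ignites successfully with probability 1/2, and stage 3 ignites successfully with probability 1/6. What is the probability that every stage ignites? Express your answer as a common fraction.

1/20

The events are sequential, so multiply the conditional probabilities:
P = 3/5 × 1/2 × 1/6 = 3/60 = 1/20.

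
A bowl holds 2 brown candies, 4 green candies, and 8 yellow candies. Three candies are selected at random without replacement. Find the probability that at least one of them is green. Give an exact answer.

P(no green) = 10/14 × 9/13 × 8/12 = 720/2184 = 30/91.
P(at least one) = 1 − 30/91 = 61/91.

61/91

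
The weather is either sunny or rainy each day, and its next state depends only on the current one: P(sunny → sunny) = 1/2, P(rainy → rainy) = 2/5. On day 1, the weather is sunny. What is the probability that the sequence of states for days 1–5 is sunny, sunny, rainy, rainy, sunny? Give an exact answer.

Day 1 is given. For each transition, use the conditional probability from the current state:
P(sunny | sunny) = 1/2; P(rainy | sunny) = 1/2; P(rainy | rainy) = 2/5; P(sunny | rainy) = 3/5.
P = 1/2 × 1/2 × 2/5 × 3/5 = 6/100 = 3/50.

3/50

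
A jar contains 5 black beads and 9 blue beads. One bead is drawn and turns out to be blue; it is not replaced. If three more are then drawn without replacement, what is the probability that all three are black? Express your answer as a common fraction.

5/143

With the first bead removed, 5 black remain out of 13.
P = 5/13 × 4/12 × 3/11 = 60/1716 = 5/143.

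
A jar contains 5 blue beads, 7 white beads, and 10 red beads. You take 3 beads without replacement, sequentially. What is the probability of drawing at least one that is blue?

43/77

P(no blue) = 17/22 × 16/21 × 15/20 = 4080/9240 = 34/77.
P(at least one) = 1 − 34/77 = 43/77.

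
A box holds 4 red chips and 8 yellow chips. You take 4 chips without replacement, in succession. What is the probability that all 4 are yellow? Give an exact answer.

P = 8/12 × 7/11 × 6/10 × 5/9 = 1680/11880 = 14/99.

14/99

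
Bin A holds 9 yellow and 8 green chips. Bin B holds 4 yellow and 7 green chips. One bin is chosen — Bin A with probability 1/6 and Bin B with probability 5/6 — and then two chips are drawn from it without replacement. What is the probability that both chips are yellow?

101/748

From Bin A: P(both yellow) = (9/17)(8/16) = 9/34.
From Bin B: P(both yellow) = (4/11)(3/10) = 6/55.
Total probability = (1/6)(9/34) + (5/6)(6/55) = 101/748.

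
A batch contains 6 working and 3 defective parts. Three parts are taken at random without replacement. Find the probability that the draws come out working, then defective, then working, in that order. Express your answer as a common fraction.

Multiply the probability of each draw given the previous ones:
P = 6/9 × 3/8 × 5/7 = 90/504 = 5/28.

5/28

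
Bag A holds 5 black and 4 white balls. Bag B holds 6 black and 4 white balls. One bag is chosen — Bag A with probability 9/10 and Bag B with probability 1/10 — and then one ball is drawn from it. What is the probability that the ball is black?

14/25

From Bag A: P(black) = 5/9.
From Bag B: P(black) = 6/10.
Total probability = (9/10)(5/9) + (1/10)(6/10) = 14/25.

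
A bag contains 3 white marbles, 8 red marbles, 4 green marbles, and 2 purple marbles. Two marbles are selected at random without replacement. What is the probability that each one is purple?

1/136

P(every draw is purple) = 2/17 × 1/16 = 2/272 = 1/136.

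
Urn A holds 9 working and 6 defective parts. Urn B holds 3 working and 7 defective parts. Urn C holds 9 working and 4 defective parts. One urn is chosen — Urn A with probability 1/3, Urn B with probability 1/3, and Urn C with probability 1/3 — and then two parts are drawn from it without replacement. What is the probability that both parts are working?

From Urn A: P(both working) = (9/15)(8/14) = 12/35.
From Urn B: P(both working) = (3/10)(2/9) = 1/15.
From Urn C: P(both working) = (9/13)(8/12) = 6/13.
Total probability = (1/3)(12/35) + (1/3)(1/15) + (1/3)(6/13) = 1189/4095.

1189/4095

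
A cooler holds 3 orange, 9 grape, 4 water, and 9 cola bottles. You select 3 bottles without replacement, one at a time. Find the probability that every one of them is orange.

1/2300

P = 3/25 × 2/24 × 1/23 = 6/13800 = 1/2300.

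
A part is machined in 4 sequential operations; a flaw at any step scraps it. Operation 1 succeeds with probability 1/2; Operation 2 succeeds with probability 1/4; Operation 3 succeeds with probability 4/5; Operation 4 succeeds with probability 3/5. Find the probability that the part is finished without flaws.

3/50

The events are sequential, so multiply the conditional probabilities:
P = 1/2 × 1/4 × 4/5 × 3/5 = 12/200 = 3/50.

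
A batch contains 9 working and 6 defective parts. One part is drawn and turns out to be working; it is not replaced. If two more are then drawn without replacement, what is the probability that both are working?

With the first part removed, 8 working remain out of 14.
P = 8/14 × 7/13 = 56/182 = 4/13.

4/13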